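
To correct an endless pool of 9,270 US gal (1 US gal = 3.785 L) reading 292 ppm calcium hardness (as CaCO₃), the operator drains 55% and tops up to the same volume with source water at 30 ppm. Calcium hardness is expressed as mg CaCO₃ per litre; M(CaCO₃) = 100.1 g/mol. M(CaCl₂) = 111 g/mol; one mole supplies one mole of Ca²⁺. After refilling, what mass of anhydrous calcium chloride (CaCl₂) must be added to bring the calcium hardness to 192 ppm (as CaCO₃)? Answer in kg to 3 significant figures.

Volume: 9,270 US gal × 3.785 L/gal = 35,087 L.
After draining 55% and refilling: 292 × 0.45 + 30 × 0.55 = 147.9 ppm.
Deficit to target: 192 − 147.9 = 44.1 mg/L.
As CaCO₃: 44.1 mg/L × 35,087 L = 1547 g; ÷ 100.1 = 15.46 mol Ca²⁺.
Mass: 15.46 × 111 = 1716 g.

1.72 kg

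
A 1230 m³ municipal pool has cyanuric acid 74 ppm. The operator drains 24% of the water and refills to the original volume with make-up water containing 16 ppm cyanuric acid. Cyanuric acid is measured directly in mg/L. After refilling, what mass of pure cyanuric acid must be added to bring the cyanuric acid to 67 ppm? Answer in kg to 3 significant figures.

8.51 kg

Volume: 1230 m³ = 1,230,000 L.
After draining 24% and refilling: 74 × 0.76 + 16 × 0.24 = 60.08 ppm.
Deficit to target: 67 − 60.08 = 6.92 mg/L.
Mass: 6.92 mg/L × 1,230,000 L = 8512 g cyanuric acid.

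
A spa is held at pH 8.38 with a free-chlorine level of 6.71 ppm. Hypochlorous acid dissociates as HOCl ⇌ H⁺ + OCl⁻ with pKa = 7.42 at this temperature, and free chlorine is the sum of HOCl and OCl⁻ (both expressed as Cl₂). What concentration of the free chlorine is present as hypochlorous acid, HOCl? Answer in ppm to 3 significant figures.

0.663 ppm

[OCl⁻]/[HOCl] = 10^(pH − pKa) = 10^(8.38 − 7.42) = 10^0.96 = 9.12.
Fraction as HOCl = 1 / (1 + 9.12) = 0.09881.
HOCl = 0.09881 × 6.71 ppm = 0.663 ppm.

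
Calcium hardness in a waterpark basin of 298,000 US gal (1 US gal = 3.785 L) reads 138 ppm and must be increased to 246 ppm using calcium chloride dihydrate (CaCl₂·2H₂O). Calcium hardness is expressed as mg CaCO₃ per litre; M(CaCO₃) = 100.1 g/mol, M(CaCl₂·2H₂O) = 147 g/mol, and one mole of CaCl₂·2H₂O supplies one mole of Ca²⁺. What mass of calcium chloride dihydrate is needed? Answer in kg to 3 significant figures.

Volume: 298,000 US gal × 3.785 L/gal = 1,127,930 L.
Hardness to add: (246 − 138) = 108 mg/L as CaCO₃ × 1,127,930 L = 121,800 g as CaCO₃.
Moles of Ca²⁺ (1 mol Ca²⁺ ≡ 1 mol CaCO₃): 121,800 / 100.1 g/mol = 1217 mol.
Mass of CaCl₂·2H₂O: 1217 × 147 = 178,900 g.

179 kg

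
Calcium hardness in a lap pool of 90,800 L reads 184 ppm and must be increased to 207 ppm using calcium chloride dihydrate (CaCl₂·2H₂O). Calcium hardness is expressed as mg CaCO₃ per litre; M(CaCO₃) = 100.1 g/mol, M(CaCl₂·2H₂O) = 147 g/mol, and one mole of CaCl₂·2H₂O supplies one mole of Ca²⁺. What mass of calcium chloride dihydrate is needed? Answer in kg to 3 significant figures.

Hardness to add: (207 − 184) = 23 mg/L as CaCO₃ × 90,800 L = 2088 g as CaCO₃.
Moles of Ca²⁺ (1 mol Ca²⁺ ≡ 1 mol CaCO₃): 2088 / 100.1 g/mol = 20.86 mol.
Mass of CaCl₂·2H₂O: 20.86 × 147 = 3067 g.

3.07 kg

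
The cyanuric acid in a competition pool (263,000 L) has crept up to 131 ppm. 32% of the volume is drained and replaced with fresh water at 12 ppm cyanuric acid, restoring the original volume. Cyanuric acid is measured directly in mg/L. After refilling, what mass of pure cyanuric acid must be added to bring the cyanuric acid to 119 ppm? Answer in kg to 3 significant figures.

6.86 kg

After draining 32% and refilling: 131 × 0.68 + 12 × 0.32 = 92.92 ppm.
Deficit to target: 119 − 92.92 = 26.08 mg/L.
Mass: 26.08 mg/L × 263,000 L = 6859 g cyanuric acid.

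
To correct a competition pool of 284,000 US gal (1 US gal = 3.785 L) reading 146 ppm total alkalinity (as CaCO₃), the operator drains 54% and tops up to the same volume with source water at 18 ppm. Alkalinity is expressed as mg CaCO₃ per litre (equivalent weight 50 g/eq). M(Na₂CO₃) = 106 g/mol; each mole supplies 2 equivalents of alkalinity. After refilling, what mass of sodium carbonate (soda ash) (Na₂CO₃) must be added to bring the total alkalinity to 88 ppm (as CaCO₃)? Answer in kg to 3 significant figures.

12.7 kg

Volume: 284,000 US gal × 3.785 L/gal = 1,074,940 L.
After draining 54% and refilling: 146 × 0.46 + 18 × 0.54 = 76.88 ppm.
Deficit to target: 88 − 76.88 = 11.12 mg/L.
As CaCO₃: 11.12 mg/L × 1,074,940 L = 11,950 g; ÷ 50 g/eq ÷ 2 = 119.5 mol Na₂CO₃.
Mass: 119.5 × 106 = 12,670 g.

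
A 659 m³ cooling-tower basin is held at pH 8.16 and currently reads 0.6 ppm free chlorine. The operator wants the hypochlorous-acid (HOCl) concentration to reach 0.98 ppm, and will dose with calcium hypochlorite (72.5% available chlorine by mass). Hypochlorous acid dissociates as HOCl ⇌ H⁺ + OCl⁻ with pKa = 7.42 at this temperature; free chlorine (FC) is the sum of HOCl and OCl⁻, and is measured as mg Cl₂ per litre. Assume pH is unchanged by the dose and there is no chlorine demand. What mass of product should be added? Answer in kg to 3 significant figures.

Volume: 659 m³ = 659,000 L.
[OCl⁻]/[HOCl] = 10^(pH − pKa) = 10^(8.16 − 7.42) = 5.495; fraction as HOCl = 1/(1 + 5.495) = 0.154.
Free chlorine required for 0.98 ppm HOCl: 0.98 / 0.154 = 6.366 ppm.
FC to add: 6.366 − 0.6 = 5.766 mg/L as Cl₂.
Cl₂ equivalent: 5.766 mg/L × 659,000 L = 3799 g.
Product at 72.5% available Cl: 3799 / 0.725 = 5241 g.

5.24 kg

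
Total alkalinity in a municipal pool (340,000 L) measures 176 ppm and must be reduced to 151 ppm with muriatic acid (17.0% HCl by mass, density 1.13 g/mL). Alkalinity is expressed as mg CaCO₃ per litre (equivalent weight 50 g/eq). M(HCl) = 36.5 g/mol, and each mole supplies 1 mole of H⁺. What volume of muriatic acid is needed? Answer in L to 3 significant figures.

Alkalinity to neutralize: (176 − 151) = 25 mg/L as CaCO₃ × 340,000 L = 8500 g as CaCO₃.
Equivalents of H⁺ required: 8500 ÷ 50 g/eq = 170 eq = 170 mol HCl.
Mass of HCl: 170 × 36.5 = 6205 g.
Mass of 17.0% solution: 6205 / 0.17 = 36,500 g.
Volume: 36,500 g ÷ 1.13 g/mL = 32,300 mL.

32.3 L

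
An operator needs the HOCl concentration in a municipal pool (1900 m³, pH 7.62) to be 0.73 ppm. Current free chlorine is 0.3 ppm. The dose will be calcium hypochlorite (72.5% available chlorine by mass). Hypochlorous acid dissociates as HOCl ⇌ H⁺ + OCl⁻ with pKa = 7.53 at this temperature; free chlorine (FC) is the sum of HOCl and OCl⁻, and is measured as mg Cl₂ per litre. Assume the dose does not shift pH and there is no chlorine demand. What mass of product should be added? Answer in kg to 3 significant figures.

3.48 kg

Volume: 1900 m³ = 1,900,000 L.
[OCl⁻]/[HOCl] = 10^(pH − pKa) = 10^(7.62 − 7.53) = 1.23; fraction as HOCl = 1/(1 + 1.23) = 0.4484.
Free chlorine required for 0.73 ppm HOCl: 0.73 / 0.4484 = 1.628 ppm.
FC to add: 1.628 − 0.3 = 1.328 mg/L as Cl₂.
Cl₂ equivalent: 1.328 mg/L × 1,900,000 L = 2523 g.
Product at 72.5% available Cl: 2523 / 0.725 = 3481 g.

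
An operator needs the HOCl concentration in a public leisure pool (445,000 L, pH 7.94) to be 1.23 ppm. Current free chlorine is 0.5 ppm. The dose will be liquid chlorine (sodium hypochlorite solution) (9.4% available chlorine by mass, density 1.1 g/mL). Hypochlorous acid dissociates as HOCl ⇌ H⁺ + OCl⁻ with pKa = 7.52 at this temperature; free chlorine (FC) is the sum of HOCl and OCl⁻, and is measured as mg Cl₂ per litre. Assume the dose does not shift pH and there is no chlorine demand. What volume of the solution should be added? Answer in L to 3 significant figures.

[OCl⁻]/[HOCl] = 10^(pH − pKa) = 10^(7.94 − 7.52) = 2.63; fraction as HOCl = 1/(1 + 2.63) = 0.2755.
Free chlorine required for 1.23 ppm HOCl: 1.23 / 0.2755 = 4.465 ppm.
FC to add: 4.465 − 0.5 = 3.965 mg/L as Cl₂.
Cl₂ equivalent: 3.965 mg/L × 445,000 L = 1765 g.
Product at 9.4% available Cl: 1765 / 0.094 = 18,770 g.
Volume: 18,770 g ÷ 1.1 g/mL = 17,070 mL.

17.1 L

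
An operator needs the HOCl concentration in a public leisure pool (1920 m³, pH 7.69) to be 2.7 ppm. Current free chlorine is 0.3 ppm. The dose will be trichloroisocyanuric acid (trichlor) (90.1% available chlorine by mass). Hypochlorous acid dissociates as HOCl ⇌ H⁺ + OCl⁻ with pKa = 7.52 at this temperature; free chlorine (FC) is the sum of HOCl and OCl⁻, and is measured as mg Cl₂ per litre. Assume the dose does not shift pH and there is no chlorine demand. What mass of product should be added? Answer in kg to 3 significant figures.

13.6 kg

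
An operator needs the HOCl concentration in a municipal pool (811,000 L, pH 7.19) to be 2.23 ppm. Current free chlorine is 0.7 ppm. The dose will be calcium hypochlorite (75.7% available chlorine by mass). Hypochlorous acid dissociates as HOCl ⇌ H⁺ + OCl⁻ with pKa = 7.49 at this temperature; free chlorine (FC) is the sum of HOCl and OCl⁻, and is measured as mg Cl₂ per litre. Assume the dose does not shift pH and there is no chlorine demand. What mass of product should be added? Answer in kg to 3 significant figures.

[OCl⁻]/[HOCl] = 10^(pH − pKa) = 10^(7.19 − 7.49) = 0.5012; fraction as HOCl = 1/(1 + 0.5012) = 0.6661.
Free chlorine required for 2.23 ppm HOCl: 2.23 / 0.6661 = 3.348 ppm.
FC to add: 3.348 − 0.7 = 2.648 mg/L as Cl₂.
Cl₂ equivalent: 2.648 mg/L × 811,000 L = 2147 g.
Product at 75.7% available Cl: 2147 / 0.757 = 2837 g.

2.84 kg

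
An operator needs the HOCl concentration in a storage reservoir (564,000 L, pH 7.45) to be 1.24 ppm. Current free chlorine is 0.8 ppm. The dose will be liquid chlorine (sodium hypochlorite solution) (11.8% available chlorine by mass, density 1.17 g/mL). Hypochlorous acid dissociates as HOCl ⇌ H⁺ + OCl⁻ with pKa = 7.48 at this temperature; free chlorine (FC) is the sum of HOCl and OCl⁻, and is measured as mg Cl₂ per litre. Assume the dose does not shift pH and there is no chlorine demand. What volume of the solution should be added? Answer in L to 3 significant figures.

[OCl⁻]/[HOCl] = 10^(pH − pKa) = 10^(7.45 − 7.48) = 0.9333; fraction as HOCl = 1/(1 + 0.9333) = 0.5173.
Free chlorine required for 1.24 ppm HOCl: 1.24 / 0.5173 = 2.397 ppm.
FC to add: 2.397 − 0.8 = 1.597 mg/L as Cl₂.
Cl₂ equivalent: 1.597 mg/L × 564,000 L = 900.8 g.
Product at 11.8% available Cl: 900.8 / 0.118 = 7634 g.
Volume: 7634 g ÷ 1.17 g/mL = 6525 mL.

6.52 L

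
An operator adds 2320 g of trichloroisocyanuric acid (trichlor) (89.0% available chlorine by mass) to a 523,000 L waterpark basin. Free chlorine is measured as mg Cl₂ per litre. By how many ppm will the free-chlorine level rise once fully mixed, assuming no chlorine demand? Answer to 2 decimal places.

3.95 ppm

Available chlorine delivered: 2320 g × 0.89 = 2065 g as Cl₂.
Concentration rise: 2065 g / 523,000 L = 3.948 mg/L = 3.95 ppm.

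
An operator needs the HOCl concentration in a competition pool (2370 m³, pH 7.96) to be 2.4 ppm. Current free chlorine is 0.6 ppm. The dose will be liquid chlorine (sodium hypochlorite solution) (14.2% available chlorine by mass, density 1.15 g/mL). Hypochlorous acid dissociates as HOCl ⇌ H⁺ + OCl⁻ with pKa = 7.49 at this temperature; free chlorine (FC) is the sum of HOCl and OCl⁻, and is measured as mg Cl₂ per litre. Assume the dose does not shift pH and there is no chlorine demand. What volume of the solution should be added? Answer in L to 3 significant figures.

129 L

Volume: 2370 m³ = 2,370,000 L.
[OCl⁻]/[HOCl] = 10^(pH − pKa) = 10^(7.96 − 7.49) = 2.951; fraction as HOCl = 1/(1 + 2.951) = 0.2531.
Free chlorine required for 2.4 ppm HOCl: 2.4 / 0.2531 = 9.483 ppm.
FC to add: 9.483 − 0.6 = 8.883 mg/L as Cl₂.
Cl₂ equivalent: 8.883 mg/L × 2,370,000 L = 21,050 g.
Product at 14.2% available Cl: 21,050 / 0.142 = 148,300 g.
Volume: 148,300 g ÷ 1.15 g/mL = 128,900 mL.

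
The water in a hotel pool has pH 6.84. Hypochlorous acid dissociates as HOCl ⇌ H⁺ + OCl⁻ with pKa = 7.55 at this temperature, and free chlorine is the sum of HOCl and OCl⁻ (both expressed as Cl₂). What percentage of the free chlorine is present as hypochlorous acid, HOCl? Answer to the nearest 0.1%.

83.7%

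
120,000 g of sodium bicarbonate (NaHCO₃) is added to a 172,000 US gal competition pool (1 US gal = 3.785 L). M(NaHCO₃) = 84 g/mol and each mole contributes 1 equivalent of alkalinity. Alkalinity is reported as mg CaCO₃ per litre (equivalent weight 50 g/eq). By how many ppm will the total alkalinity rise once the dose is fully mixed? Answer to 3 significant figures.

Volume: 172,000 US gal × 3.785 L/gal = 651,020 L.
Moles of NaHCO₃: 120,000 g ÷ 84 g/mol = 1429 mol → 1429 eq of alkalinity.
As CaCO₃: 1429 eq × 50 g/eq = 71,430 g.
Rise: 71,430 g / 651,020 L × 1000 = 109.7 mg/L.

110 ppm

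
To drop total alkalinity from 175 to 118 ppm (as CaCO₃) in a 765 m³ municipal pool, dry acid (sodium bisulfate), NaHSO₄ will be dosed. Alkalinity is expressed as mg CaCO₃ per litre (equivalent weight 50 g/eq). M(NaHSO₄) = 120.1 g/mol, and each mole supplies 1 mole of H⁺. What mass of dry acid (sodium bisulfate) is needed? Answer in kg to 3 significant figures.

Volume: 765 m³ = 765,000 L.
Alkalinity to neutralize: (175 − 118) = 57 mg/L as CaCO₃ × 765,000 L = 43,600 g as CaCO₃.
Equivalents of H⁺ required: 43,600 ÷ 50 g/eq = 872.1 eq = 872.1 mol NaHSO₄.
Mass of NaHSO₄: 872.1 × 120.1 = 104,700 g.

105 kg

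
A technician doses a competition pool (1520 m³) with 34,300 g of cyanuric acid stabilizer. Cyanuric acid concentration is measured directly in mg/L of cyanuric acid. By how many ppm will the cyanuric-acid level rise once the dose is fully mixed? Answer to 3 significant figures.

22.6 ppm

Volume: 1520 m³ = 1,520,000 L.
Rise: 34,300 g / 1,520,000 L × 1000 = 22.57 mg/L.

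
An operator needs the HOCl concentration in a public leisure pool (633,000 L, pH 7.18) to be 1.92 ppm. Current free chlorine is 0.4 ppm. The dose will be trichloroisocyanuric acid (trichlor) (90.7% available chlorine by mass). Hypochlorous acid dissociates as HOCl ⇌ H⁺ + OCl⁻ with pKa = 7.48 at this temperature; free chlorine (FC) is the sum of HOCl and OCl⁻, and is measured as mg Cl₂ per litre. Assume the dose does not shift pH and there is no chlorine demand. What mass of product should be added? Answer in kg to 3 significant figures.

1.73 kg

[OCl⁻]/[HOCl] = 10^(pH − pKa) = 10^(7.18 − 7.48) = 0.5012; fraction as HOCl = 1/(1 + 0.5012) = 0.6661.
Free chlorine required for 1.92 ppm HOCl: 1.92 / 0.6661 = 2.882 ppm.
FC to add: 2.882 − 0.4 = 2.482 mg/L as Cl₂.
Cl₂ equivalent: 2.482 mg/L × 633,000 L = 1571 g.
Product at 90.7% available Cl: 1571 / 0.907 = 1732 g.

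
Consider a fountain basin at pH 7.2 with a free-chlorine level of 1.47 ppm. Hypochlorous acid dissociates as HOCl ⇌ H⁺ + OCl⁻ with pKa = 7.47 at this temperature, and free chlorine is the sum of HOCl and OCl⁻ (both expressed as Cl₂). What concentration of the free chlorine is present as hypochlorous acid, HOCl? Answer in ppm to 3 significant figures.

0.956 ppm

[OCl⁻]/[HOCl] = 10^(pH − pKa) = 10^(7.2 − 7.47) = 10^-0.27 = 0.537.
Fraction as HOCl = 1 / (1 + 0.537) = 0.6506.
HOCl = 0.6506 × 1.47 ppm = 0.9564 ppm.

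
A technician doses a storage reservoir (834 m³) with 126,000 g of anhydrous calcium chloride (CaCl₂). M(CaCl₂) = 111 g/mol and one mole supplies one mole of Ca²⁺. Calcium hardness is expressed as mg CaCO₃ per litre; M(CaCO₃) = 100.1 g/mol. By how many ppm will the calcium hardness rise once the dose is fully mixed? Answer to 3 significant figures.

Volume: 834 m³ = 834,000 L.
Moles of Ca²⁺: 126,000 g ÷ 111 g/mol = 1135 mol.
As CaCO₃: 1135 mol × 100.1 g/mol = 113,600 g.
Rise: 113,600 g / 834,000 L × 1000 = 136.2 mg/L.

136 ppm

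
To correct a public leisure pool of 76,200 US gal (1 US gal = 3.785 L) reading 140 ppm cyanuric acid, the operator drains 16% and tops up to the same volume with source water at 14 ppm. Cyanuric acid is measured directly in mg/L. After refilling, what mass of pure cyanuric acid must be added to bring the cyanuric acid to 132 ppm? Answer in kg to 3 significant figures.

Volume: 76,200 US gal × 3.785 L/gal = 288,417 L.
After draining 16% and refilling: 140 × 0.84 + 14 × 0.16 = 119.84 ppm.
Deficit to target: 132 − 119.84 = 12.16 mg/L.
Mass: 12.16 mg/L × 288,417 L = 3507 g cyanuric acid.

3.51 kg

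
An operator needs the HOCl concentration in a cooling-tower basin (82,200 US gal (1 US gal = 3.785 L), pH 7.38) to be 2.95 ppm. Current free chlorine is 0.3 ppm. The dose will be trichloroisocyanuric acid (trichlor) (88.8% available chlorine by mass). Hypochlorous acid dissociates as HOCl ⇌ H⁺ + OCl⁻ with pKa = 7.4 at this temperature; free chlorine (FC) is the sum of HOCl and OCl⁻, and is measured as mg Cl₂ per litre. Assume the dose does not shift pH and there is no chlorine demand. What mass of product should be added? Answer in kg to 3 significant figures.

1.92 kg

Volume: 82,200 US gal × 3.785 L/gal = 311,127 L.
[OCl⁻]/[HOCl] = 10^(pH − pKa) = 10^(7.38 − 7.4) = 0.955; fraction as HOCl = 1/(1 + 0.955) = 0.5115.
Free chlorine required for 2.95 ppm HOCl: 2.95 / 0.5115 = 5.767 ppm.
FC to add: 5.767 − 0.3 = 5.467 mg/L as Cl₂.
Cl₂ equivalent: 5.467 mg/L × 311,127 L = 1701 g.
Product at 88.8% available Cl: 1701 / 0.888 = 1916 g.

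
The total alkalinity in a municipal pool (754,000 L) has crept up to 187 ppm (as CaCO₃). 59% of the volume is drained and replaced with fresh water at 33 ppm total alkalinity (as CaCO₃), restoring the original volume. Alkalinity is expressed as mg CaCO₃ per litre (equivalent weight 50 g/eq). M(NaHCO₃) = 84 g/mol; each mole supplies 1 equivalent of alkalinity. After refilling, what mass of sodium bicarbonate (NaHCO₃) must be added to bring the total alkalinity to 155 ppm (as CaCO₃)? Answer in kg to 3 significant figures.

74.6 kg

After draining 59% and refilling: 187 × 0.41 + 33 × 0.59 = 96.14 ppm.
Deficit to target: 155 − 96.14 = 58.86 mg/L.
As CaCO₃: 58.86 mg/L × 754,000 L = 44,380 g; ÷ 50 g/eq ÷ 1 = 887.6 mol NaHCO₃.
Mass: 887.6 × 84 = 74,560 g.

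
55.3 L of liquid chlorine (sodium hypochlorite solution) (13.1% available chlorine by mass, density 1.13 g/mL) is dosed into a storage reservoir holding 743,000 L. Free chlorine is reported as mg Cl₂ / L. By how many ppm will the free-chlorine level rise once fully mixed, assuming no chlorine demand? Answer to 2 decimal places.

11.02 ppm

Mass of solution: 55.3 L × 1000 mL/L × 1.13 g/mL = 62,490 g.
Available chlorine delivered: 62,490 g × 0.131 = 8186 g as Cl₂.
Concentration rise: 8186 g / 743,000 L = 11.02 mg/L = 11.02 ppm.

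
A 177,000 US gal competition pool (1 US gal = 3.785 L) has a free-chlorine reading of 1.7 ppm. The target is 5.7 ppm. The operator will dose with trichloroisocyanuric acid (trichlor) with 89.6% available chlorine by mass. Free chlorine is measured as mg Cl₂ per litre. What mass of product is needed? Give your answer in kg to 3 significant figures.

2.99 kg

Volume: 177,000 US gal × 3.785 L/gal = 669,945 L.
Chlorine deficit: 5.7 − 1.7 = 4 ppm = 4 mg/L as Cl₂.
Cl₂ equivalent needed: 4 mg/L × 669,945 L = 2,680,000 mg = 2680 g.
Product at 89.6% available chlorine: 2680 / 0.896 = 2991 g.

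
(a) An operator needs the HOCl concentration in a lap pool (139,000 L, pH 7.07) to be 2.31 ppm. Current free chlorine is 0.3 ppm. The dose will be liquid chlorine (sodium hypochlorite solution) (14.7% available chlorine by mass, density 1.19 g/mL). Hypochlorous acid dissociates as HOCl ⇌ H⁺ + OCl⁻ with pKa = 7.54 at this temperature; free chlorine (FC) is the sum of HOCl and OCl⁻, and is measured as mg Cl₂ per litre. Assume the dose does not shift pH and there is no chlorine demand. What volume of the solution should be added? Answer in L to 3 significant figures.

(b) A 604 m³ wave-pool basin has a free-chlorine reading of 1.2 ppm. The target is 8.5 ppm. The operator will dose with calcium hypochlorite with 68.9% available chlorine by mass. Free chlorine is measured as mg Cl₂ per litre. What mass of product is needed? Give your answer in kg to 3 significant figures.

(a) [OCl⁻]/[HOCl] = 10^(pH − pKa) = 10^(7.07 − 7.54) = 0.3388; fraction as HOCl = 1/(1 + 0.3388) = 0.7469.
(a) Free chlorine required for 2.31 ppm HOCl: 2.31 / 0.7469 = 3.093 ppm.
(a) FC to add: 3.093 − 0.3 = 2.793 mg/L as Cl₂.
(a) Cl₂ equivalent: 2.793 mg/L × 139,000 L = 388.2 g.
(a) Product at 14.7% available Cl: 388.2 / 0.147 = 2641 g.
(a) Volume: 2641 g ÷ 1.19 g/mL = 2219 mL.

(b) Volume: 604 m³ = 604,000 L.
(b) Chlorine deficit: 8.5 − 1.2 = 7.3 ppm = 7.3 mg/L as Cl₂.
(b) Cl₂ equivalent needed: 7.3 mg/L × 604,000 L = 4,409,000 mg = 4409 g.
(b) Product at 68.9% available chlorine: 4409 / 0.689 = 6399 g.

(a) 2.22 L; (b) 6.40 kg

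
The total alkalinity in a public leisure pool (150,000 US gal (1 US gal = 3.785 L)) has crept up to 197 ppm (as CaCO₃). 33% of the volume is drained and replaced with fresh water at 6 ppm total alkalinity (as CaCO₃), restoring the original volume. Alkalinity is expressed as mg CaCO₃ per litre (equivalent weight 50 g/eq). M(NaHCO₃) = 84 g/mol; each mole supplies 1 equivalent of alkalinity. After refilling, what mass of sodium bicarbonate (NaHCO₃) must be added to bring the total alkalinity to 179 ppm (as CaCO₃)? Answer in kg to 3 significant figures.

43.0 kg

Volume: 150,000 US gal × 3.785 L/gal = 567,750 L.
After draining 33% and refilling: 197 × 0.67 + 6 × 0.33 = 133.97 ppm.
Deficit to target: 179 − 133.97 = 45.03 mg/L.
As CaCO₃: 45.03 mg/L × 567,750 L = 25,570 g; ÷ 50 g/eq ÷ 1 = 511.3 mol NaHCO₃.
Mass: 511.3 × 84 = 42,950 g.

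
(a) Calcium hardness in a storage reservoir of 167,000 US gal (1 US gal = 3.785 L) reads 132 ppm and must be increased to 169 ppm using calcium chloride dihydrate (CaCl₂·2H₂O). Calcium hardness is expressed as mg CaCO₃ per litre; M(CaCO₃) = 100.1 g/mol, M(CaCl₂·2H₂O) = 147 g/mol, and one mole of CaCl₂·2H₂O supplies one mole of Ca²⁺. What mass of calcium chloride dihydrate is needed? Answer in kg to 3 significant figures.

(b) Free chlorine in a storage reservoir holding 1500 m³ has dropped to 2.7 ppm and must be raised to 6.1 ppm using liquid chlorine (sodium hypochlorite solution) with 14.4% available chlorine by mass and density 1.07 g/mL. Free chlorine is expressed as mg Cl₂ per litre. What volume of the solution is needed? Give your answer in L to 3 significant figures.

(a) 34.3 kg; (b) 33.1 L

(a) Volume: 167,000 US gal × 3.785 L/gal = 632,095 L.
(a) Hardness to add: (169 − 132) = 37 mg/L as CaCO₃ × 632,095 L = 23,390 g as CaCO₃.
(a) Moles of Ca²⁺ (1 mol Ca²⁺ ≡ 1 mol CaCO₃): 23,390 / 100.1 g/mol = 233.6 mol.
(a) Mass of CaCl₂·2H₂O: 233.6 × 147 = 34,350 g.

(b) Volume: 1500 m³ = 1,500,000 L.
(b) Chlorine deficit: 6.1 − 2.7 = 3.4 ppm = 3.4 mg/L as Cl₂.
(b) Cl₂ equivalent needed: 3.4 mg/L × 1,500,000 L = 5,100,000 mg = 5100 g.
(b) Product at 14.4% available chlorine: 5100 / 0.144 = 35,420 g.
(b) Volume at density 1.07 g/mL: 35,420 g ÷ 1.07 g/mL = 33,100 mL.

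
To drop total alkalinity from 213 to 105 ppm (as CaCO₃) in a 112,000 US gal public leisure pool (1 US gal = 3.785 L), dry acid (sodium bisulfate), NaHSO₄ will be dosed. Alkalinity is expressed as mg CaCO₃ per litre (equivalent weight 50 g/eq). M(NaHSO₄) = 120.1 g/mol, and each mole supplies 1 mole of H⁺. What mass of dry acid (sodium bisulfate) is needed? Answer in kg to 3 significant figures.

110 kg

Volume: 112,000 US gal × 3.785 L/gal = 423,920 L.
Alkalinity to neutralize: (213 − 105) = 108 mg/L as CaCO₃ × 423,920 L = 45,780 g as CaCO₃.
Equivalents of H⁺ required: 45,780 ÷ 50 g/eq = 915.7 eq = 915.7 mol NaHSO₄.
Mass of NaHSO₄: 915.7 × 120.1 = 110,000 g.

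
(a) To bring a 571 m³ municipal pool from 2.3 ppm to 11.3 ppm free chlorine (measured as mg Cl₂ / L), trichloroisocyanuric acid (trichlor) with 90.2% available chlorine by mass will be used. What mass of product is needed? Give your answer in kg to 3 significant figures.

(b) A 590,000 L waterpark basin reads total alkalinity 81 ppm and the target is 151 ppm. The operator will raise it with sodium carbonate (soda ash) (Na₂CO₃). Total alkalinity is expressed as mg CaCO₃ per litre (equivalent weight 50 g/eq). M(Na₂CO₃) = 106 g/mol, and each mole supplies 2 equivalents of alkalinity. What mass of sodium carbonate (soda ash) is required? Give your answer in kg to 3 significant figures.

(a) Volume: 571 m³ = 571,000 L.
(a) Chlorine deficit: 11.3 − 2.3 = 9 ppm = 9 mg/L as Cl₂.
(a) Cl₂ equivalent needed: 9 mg/L × 571,000 L = 5,139,000 mg = 5139 g.
(a) Product at 90.2% available chlorine: 5139 / 0.902 = 5697 g.

(b) Alkalinity to add: (151 − 81) = 70 mg/L as CaCO₃ × 590,000 L = 41,300 g as CaCO₃.
(b) Equivalents: 41,300 g ÷ 50 g/eq = 826 eq.
(b) Each mole of Na₂CO₃ supplies 2 eq, so 826 / 2 = 413 mol.
(b) Mass: 413 mol × 106 g/mol = 43,780 g.

(a) 5.70 kg; (b) 43.8 kg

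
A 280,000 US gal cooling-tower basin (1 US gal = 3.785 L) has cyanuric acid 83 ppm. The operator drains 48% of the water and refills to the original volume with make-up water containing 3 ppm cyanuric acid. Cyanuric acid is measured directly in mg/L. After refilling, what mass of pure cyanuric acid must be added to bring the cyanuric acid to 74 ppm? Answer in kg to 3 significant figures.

31.2 kg

Volume: 280,000 US gal × 3.785 L/gal = 1,059,800 L.
After draining 48% and refilling: 83 × 0.52 + 3 × 0.48 = 44.6 ppm.
Deficit to target: 74 − 44.6 = 29.4 mg/L.
Mass: 29.4 mg/L × 1,059,800 L = 31,160 g cyanuric acid.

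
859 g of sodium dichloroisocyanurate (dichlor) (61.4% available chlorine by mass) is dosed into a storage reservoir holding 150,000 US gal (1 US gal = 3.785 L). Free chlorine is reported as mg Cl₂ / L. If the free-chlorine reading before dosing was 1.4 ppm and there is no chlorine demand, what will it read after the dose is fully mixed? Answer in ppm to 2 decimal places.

2.33 ppm

Volume: 150,000 US gal × 3.785 L/gal = 567,750 L.
Available chlorine delivered: 859 g × 0.614 = 527.4 g as Cl₂.
Concentration rise: 527.4 g / 567,750 L = 0.929 mg/L = 0.93 ppm.
Final FC: 1.4 + 0.93 = 2.33 ppm.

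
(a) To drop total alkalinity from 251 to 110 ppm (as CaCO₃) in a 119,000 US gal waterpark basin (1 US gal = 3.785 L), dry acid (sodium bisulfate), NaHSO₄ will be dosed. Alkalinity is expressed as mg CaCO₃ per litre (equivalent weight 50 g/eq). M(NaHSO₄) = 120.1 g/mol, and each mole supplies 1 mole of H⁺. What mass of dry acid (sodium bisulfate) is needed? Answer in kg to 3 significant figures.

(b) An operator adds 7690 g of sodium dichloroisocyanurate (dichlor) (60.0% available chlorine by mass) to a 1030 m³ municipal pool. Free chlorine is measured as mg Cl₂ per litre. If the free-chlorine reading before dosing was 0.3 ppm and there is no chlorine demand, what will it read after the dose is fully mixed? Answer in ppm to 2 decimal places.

(a) 153 kg; (b) 4.78 ppm

(a) Volume: 119,000 US gal × 3.785 L/gal = 450,415 L.
(a) Alkalinity to neutralize: (251 − 110) = 141 mg/L as CaCO₃ × 450,415 L = 63,510 g as CaCO₃.
(a) Equivalents of H⁺ required: 63,510 ÷ 50 g/eq = 1270 eq = 1270 mol NaHSO₄.
(a) Mass of NaHSO₄: 1270 × 120.1 = 152,500 g.

(b) Volume: 1030 m³ = 1,030,000 L.
(b) Available chlorine delivered: 7690 g × 0.6 = 4614 g as Cl₂.
(b) Concentration rise: 4614 g / 1,030,000 L = 4.48 mg/L = 4.48 ppm.
(b) Final FC: 0.3 + 4.48 = 4.78 ppm.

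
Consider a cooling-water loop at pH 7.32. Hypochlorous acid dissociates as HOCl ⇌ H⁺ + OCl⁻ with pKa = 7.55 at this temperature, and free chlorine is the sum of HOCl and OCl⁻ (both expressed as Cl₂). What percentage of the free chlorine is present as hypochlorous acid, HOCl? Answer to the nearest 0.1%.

62.9%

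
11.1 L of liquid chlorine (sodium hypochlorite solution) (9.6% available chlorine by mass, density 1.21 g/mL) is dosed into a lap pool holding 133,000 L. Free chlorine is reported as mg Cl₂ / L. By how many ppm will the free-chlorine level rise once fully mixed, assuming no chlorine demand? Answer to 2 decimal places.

9.69 ppm

Mass of solution: 11.1 L × 1000 mL/L × 1.21 g/mL = 13,430 g.
Available chlorine delivered: 13,430 g × 0.096 = 1289 g as Cl₂.
Concentration rise: 1289 g / 133,000 L = 9.695 mg/L = 9.69 ppm.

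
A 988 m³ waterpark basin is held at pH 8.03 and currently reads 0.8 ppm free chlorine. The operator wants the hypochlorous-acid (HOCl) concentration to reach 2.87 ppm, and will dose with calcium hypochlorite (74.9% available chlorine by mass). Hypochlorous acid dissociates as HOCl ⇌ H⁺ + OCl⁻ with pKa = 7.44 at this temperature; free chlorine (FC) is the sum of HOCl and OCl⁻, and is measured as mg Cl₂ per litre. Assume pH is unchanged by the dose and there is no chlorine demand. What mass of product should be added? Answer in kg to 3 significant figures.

Volume: 988 m³ = 988,000 L.
[OCl⁻]/[HOCl] = 10^(pH − pKa) = 10^(8.03 − 7.44) = 3.89; fraction as HOCl = 1/(1 + 3.89) = 0.2045.
Free chlorine required for 2.87 ppm HOCl: 2.87 / 0.2045 = 14.04 ppm.
FC to add: 14.04 − 0.8 = 13.24 mg/L as Cl₂.
Cl₂ equivalent: 13.24 mg/L × 988,000 L = 13,080 g.
Product at 74.9% available Cl: 13,080 / 0.749 = 17,460 g.

17.5 kg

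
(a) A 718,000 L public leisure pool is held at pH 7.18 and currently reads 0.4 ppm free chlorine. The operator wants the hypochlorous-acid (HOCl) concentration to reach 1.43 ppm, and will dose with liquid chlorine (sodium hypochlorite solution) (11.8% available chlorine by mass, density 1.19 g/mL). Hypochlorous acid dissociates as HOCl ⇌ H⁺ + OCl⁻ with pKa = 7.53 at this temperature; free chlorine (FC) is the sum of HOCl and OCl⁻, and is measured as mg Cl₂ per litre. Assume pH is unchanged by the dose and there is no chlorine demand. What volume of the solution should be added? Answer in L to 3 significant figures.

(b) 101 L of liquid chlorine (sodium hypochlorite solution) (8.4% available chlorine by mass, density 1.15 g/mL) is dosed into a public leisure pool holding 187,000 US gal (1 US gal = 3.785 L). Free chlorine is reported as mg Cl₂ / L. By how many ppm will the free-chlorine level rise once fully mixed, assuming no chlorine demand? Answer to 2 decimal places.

(a) [OCl⁻]/[HOCl] = 10^(pH − pKa) = 10^(7.18 − 7.53) = 0.4467; fraction as HOCl = 1/(1 + 0.4467) = 0.6912.
(a) Free chlorine required for 1.43 ppm HOCl: 1.43 / 0.6912 = 2.069 ppm.
(a) FC to add: 2.069 − 0.4 = 1.669 mg/L as Cl₂.
(a) Cl₂ equivalent: 1.669 mg/L × 718,000 L = 1198 g.
(a) Product at 11.8% available Cl: 1198 / 0.118 = 10,150 g.
(a) Volume: 10,150 g ÷ 1.19 g/mL = 8533 mL.

(b) Volume: 187,000 US gal × 3.785 L/gal = 707,795 L.
(b) Mass of solution: 101 L × 1000 mL/L × 1.15 g/mL = 116,100 g.
(b) Available chlorine delivered: 116,100 g × 0.084 = 9757 g as Cl₂.
(b) Concentration rise: 9757 g / 707,795 L = 13.78 mg/L = 13.78 ppm.

(a) 8.53 L; (b) 13.78 ppm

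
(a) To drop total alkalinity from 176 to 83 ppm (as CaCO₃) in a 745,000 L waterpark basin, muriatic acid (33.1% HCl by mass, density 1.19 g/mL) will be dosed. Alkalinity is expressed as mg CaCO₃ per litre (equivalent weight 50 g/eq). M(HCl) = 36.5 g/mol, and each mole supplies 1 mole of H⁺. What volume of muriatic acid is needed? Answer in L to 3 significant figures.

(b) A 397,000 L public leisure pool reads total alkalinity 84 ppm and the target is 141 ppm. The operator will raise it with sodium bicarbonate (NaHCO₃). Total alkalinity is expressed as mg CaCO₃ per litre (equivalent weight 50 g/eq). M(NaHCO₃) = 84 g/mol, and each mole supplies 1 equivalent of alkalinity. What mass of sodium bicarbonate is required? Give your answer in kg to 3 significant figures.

(a) Alkalinity to neutralize: (176 − 83) = 93 mg/L as CaCO₃ × 745,000 L = 69,280 g as CaCO₃.
(a) Equivalents of H⁺ required: 69,280 ÷ 50 g/eq = 1386 eq = 1386 mol HCl.
(a) Mass of HCl: 1386 × 36.5 = 50,580 g.
(a) Mass of 33.1% solution: 50,580 / 0.331 = 152,800 g.
(a) Volume: 152,800 g ÷ 1.19 g/mL = 128,400 mL.

(b) Alkalinity to add: (141 − 84) = 57 mg/L as CaCO₃ × 397,000 L = 22,630 g as CaCO₃.
(b) Equivalents: 22,630 g ÷ 50 g/eq = 452.6 eq.
(b) NaHCO₃ supplies 1 eq per mole → 452.6 mol.
(b) Mass: 452.6 mol × 84 g/mol = 38,020 g.

(a) 128 L; (b) 38.0 kg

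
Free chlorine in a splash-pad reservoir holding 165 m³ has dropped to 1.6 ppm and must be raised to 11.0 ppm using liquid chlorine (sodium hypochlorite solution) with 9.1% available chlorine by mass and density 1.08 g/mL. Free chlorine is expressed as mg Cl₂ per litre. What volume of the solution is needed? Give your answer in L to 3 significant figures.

Volume: 165 m³ = 165,000 L.
Chlorine deficit: 11.0 − 1.6 = 9.4 ppm = 9.4 mg/L as Cl₂.
Cl₂ equivalent needed: 9.4 mg/L × 165,000 L = 1,551,000 mg = 1551 g.
Product at 9.1% available chlorine: 1551 / 0.091 = 17,040 g.
Volume at density 1.08 g/mL: 17,040 g ÷ 1.08 g/mL = 15,780 mL.

15.8 L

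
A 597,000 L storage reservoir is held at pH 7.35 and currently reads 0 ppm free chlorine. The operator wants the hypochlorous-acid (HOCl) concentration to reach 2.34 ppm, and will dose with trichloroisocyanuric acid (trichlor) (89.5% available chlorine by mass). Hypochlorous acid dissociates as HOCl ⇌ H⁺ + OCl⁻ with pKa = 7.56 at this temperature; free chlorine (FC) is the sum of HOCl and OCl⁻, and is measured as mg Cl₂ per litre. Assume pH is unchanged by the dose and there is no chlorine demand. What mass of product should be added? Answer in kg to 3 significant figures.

2.52 kg

[OCl⁻]/[HOCl] = 10^(pH − pKa) = 10^(7.35 − 7.56) = 0.6166; fraction as HOCl = 1/(1 + 0.6166) = 0.6186.
Free chlorine required for 2.34 ppm HOCl: 2.34 / 0.6186 = 3.783 ppm.
FC to add: 3.783 − 0 = 3.783 mg/L as Cl₂.
Cl₂ equivalent: 3.783 mg/L × 597,000 L = 2258 g.
Product at 89.5% available Cl: 2258 / 0.895 = 2523 g.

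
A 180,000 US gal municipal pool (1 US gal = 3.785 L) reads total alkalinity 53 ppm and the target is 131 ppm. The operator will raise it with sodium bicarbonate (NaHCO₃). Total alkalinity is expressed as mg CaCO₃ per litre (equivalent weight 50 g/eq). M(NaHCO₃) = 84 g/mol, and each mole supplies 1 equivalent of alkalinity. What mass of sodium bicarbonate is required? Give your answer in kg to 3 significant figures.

89.3 kg

Volume: 180,000 US gal × 3.785 L/gal = 681,300 L.
Alkalinity to add: (131 − 53) = 78 mg/L as CaCO₃ × 681,300 L = 53,140 g as CaCO₃.
Equivalents: 53,140 g ÷ 50 g/eq = 1063 eq.
NaHCO₃ supplies 1 eq per mole → 1063 mol.
Mass: 1063 mol × 84 g/mol = 89,280 g.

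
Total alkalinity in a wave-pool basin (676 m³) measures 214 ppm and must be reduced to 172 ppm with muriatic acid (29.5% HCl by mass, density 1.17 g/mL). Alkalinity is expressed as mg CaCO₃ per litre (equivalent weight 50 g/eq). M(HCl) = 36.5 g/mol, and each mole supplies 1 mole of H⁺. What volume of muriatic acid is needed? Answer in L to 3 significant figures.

Volume: 676 m³ = 676,000 L.
Alkalinity to neutralize: (214 − 172) = 42 mg/L as CaCO₃ × 676,000 L = 28,390 g as CaCO₃.
Equivalents of H⁺ required: 28,390 ÷ 50 g/eq = 567.8 eq = 567.8 mol HCl.
Mass of HCl: 567.8 × 36.5 = 20,730 g.
Mass of 29.5% solution: 20,730 / 0.295 = 70,260 g.
Volume: 70,260 g ÷ 1.17 g/mL = 60,050 mL.

60.0 L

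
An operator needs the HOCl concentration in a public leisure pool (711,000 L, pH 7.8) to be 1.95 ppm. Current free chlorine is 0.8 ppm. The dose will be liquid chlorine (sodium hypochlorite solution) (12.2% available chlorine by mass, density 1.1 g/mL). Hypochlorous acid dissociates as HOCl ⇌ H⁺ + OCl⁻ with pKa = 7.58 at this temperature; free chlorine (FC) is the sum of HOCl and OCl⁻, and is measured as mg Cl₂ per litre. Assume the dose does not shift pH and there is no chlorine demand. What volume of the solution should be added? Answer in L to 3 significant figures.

[OCl⁻]/[HOCl] = 10^(pH − pKa) = 10^(7.8 − 7.58) = 1.66; fraction as HOCl = 1/(1 + 1.66) = 0.376.
Free chlorine required for 1.95 ppm HOCl: 1.95 / 0.376 = 5.186 ppm.
FC to add: 5.186 − 0.8 = 4.386 mg/L as Cl₂.
Cl₂ equivalent: 4.386 mg/L × 711,000 L = 3119 g.
Product at 12.2% available Cl: 3119 / 0.122 = 25,560 g.
Volume: 25,560 g ÷ 1.1 g/mL = 23,240 mL.

23.2 L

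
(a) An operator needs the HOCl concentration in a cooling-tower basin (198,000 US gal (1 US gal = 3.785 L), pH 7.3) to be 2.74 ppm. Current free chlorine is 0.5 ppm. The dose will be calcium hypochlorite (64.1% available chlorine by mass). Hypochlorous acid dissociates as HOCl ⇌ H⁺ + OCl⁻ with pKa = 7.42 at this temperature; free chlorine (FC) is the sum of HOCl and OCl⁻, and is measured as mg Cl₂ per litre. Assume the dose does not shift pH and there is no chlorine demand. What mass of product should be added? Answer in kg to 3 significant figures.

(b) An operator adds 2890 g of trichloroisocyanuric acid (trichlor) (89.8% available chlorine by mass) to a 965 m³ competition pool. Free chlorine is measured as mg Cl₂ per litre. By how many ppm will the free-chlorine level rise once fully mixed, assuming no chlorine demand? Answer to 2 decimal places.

(a) 5.05 kg; (b) 2.69 ppm

(a) Volume: 198,000 US gal × 3.785 L/gal = 749,430 L.
(a) [OCl⁻]/[HOCl] = 10^(pH − pKa) = 10^(7.3 − 7.42) = 0.7586; fraction as HOCl = 1/(1 + 0.7586) = 0.5686.
(a) Free chlorine required for 2.74 ppm HOCl: 2.74 / 0.5686 = 4.819 ppm.
(a) FC to add: 4.819 − 0.5 = 4.319 mg/L as Cl₂.
(a) Cl₂ equivalent: 4.319 mg/L × 749,430 L = 3236 g.
(a) Product at 64.1% available Cl: 3236 / 0.641 = 5049 g.

(b) Volume: 965 m³ = 965,000 L.
(b) Available chlorine delivered: 2890 g × 0.898 = 2595 g as Cl₂.
(b) Concentration rise: 2595 g / 965,000 L = 2.689 mg/L = 2.69 ppm.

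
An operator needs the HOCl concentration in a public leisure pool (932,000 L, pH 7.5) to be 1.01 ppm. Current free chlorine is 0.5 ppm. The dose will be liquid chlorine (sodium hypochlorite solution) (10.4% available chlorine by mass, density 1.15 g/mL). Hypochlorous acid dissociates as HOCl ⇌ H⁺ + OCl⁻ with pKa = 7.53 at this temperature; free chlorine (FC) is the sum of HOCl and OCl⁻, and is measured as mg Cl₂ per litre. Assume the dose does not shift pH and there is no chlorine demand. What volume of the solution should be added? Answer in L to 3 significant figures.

11.3 L

[OCl⁻]/[HOCl] = 10^(pH − pKa) = 10^(7.5 − 7.53) = 0.9333; fraction as HOCl = 1/(1 + 0.9333) = 0.5173.
Free chlorine required for 1.01 ppm HOCl: 1.01 / 0.5173 = 1.953 ppm.
FC to add: 1.953 − 0.5 = 1.453 mg/L as Cl₂.
Cl₂ equivalent: 1.453 mg/L × 932,000 L = 1354 g.
Product at 10.4% available Cl: 1354 / 0.104 = 13,020 g.
Volume: 13,020 g ÷ 1.15 g/mL = 11,320 mL.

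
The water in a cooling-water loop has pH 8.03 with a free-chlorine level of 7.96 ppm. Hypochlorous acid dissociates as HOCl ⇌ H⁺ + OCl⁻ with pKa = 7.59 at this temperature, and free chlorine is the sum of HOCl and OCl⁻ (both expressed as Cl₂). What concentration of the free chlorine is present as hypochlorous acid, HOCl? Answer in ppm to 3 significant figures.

[OCl⁻]/[HOCl] = 10^(pH − pKa) = 10^(8.03 − 7.59) = 10^0.44 = 2.754.
Fraction as HOCl = 1 / (1 + 2.754) = 0.2664.
HOCl = 0.2664 × 7.96 ppm = 2.12 ppm.

2.12 ppm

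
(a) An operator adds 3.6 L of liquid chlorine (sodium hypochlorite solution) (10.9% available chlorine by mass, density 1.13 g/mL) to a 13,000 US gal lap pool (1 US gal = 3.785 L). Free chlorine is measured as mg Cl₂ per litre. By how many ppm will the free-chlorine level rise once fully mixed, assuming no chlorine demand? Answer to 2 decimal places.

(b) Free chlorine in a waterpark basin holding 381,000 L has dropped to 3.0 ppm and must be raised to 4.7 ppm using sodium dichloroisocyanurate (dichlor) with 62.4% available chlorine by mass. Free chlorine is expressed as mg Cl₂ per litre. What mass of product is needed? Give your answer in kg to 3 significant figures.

(a) 9.01 ppm; (b) 1.04 kg

(a) Volume: 13,000 US gal × 3.785 L/gal = 49,205 L.
(a) Mass of solution: 3.6 L × 1000 mL/L × 1.13 g/mL = 4068 g.
(a) Available chlorine delivered: 4068 g × 0.109 = 443.4 g as Cl₂.
(a) Concentration rise: 443.4 g / 49,205 L = 9.012 mg/L = 9.01 ppm.

(b) Chlorine deficit: 4.7 − 3.0 = 1.7 ppm = 1.7 mg/L as Cl₂.
(b) Cl₂ equivalent needed: 1.7 mg/L × 381,000 L = 647,700 mg = 647.7 g.
(b) Product at 62.4% available chlorine: 647.7 / 0.624 = 1038 g.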